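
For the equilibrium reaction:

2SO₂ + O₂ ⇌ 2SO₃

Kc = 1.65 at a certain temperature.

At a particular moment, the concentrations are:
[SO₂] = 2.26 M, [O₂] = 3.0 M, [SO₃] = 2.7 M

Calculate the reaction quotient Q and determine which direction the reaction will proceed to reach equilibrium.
Q = 0.476, Q < K, reaction proceeds forward (toward products)

Q = ([SO₃]^2) / ([SO₂]^2 × [O₂])
  = ((2.7)^2) / ((2.26)^2·(3.0)) = 7.29/15.323 = 0.4758
Since Q = 0.4758 < Kc = 1.65, the reaction proceeds forward (toward products) to reach equilibrium.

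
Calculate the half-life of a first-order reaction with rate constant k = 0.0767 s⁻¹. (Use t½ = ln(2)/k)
9.04 s

t½ = ln(2)/k = 0.6931/0.0767 = 9.04 s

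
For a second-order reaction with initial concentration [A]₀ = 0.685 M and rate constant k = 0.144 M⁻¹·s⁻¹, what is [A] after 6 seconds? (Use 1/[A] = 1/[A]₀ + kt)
0.4303 M

1/[A] = 1/[A]₀ + k·t = 1/0.685 + (0.144)·(6) = 1.4599 + 0.8640 = 2.3239
[A] = 1/2.3239 = 0.4303 M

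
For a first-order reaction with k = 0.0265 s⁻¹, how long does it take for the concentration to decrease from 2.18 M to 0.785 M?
38.54 s

From ln[A] = ln[A]₀ - k·t: t = ln([A]₀/[A])/k = ln(2.18/0.785)/0.0265 = ln(2.7771)/0.0265 = 1.0214/0.0265 = 38.54 s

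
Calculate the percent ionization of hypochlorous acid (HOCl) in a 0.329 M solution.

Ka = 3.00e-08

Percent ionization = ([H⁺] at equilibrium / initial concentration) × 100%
Percent ionization = 0.0302%

Let x = [H⁺]. Ka = x²/(C - x) ⇒ x² + (3.00e-08)x - (3.00e-08)(0.329) = 0. x = 9.9333e-05. Percent = (9.9333e-05/0.329) × 100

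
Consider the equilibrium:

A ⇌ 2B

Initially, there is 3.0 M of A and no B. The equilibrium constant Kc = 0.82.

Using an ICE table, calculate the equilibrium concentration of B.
[B] = 1.377 M

ICE: [A] = 3.0 − x, [B] = 2x.
Kc = (2x)²/(3.0 − x) = 0.82 ⇒ 4x² + 0.82x − 2.46 = 0.
x = (−0.82 + √(0.82² + 4·4·2.46))/(2·4) = (−0.82 + √40.032)/8 = 0.68839.
[B] = 2x = 1.377 M.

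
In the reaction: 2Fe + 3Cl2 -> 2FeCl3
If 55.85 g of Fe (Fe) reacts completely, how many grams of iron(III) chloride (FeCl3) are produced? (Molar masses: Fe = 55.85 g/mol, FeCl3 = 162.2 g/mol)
Moles of Fe = 55.85 g ÷ 55.85 g/mol = 1 mol
Mole ratio: 2 mol FeCl3 / 2 mol Fe
Moles of FeCl3 = 1 × (2/2) = 1 mol
Mass of FeCl3 = 1 mol × 162.2 g/mol = 162.2 g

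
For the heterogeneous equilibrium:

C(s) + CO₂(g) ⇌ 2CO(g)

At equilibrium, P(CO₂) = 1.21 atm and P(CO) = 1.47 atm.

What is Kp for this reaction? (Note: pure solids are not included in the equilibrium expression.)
K_p = 1.786

Solid C is excluded.
Kp = P(CO)²/P(CO₂) = (1.47)²/1.21 = 2.161/1.21 = 1.786.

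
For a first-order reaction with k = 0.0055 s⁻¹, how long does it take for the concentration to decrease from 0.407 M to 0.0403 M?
420.45 s

From ln[A] = ln[A]₀ - k·t: t = ln([A]₀/[A])/k = ln(0.407/0.0403)/0.0055 = ln(10.0993)/0.0055 = 2.3125/0.0055 = 420.45 s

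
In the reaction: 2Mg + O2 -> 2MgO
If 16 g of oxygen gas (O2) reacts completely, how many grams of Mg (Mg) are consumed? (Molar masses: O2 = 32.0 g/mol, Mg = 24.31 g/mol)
Moles of O2 = 16 g ÷ 32.0 g/mol = 0.5 mol
Mole ratio: 2 mol Mg / 1 mol O2
Moles of Mg = 0.5 × (2/1) = 1 mol
Mass of Mg = 1 mol × 24.31 g/mol = 24.31 g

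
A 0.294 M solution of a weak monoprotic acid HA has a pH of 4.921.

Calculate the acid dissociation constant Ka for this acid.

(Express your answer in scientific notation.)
K_a = 4.89e-10

[H⁺] = 10^(−pH) = 10^(−4.921) = 1.199e-05 M. For HA ⇌ H⁺ + A⁻, Ka = x²/(C − x) = (1.199e-05)²/(0.294 − 1.199e-05) = 4.89e-10.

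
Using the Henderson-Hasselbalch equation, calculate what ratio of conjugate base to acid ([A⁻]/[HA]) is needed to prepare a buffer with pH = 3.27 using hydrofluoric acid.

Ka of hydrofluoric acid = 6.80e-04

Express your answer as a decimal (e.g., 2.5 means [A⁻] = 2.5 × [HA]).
[A⁻]/[HA] = 1.266

pKa = −log(6.80e-04) = 3.1675. pH = pKa + log([A⁻]/[HA]). 3.27 = 3.1675 + log(ratio). log(ratio) = 3.27 − 3.1675 = 0.1025. ratio = 10^(0.1025) = 1.266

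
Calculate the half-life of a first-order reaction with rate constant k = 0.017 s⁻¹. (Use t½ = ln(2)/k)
40.77 s

t½ = ln(2)/k = 0.6931/0.017 = 40.77 s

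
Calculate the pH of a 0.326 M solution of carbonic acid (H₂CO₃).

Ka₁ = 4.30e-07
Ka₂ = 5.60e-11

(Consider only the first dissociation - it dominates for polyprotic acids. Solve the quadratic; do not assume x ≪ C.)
pH = 3.43

x² + Ka₁·x − Ka₁·C = 0 with Ka₁ = 4.30e-07, C = 0.326.
x = (−Ka₁ + √(Ka₁² + 4·Ka₁·C))/2 = 3.7419e-04 M, so pH = 3.43.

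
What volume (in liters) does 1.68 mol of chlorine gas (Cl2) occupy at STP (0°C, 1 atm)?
At STP, 1 mol of gas occupies 22.4 L
Volume = 1.68 mol × 22.4 L/mol = 37.63 L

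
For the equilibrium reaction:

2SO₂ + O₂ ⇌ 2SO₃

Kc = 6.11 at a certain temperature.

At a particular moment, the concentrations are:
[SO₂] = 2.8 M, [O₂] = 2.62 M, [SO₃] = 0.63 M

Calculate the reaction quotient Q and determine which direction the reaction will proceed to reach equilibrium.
Q = 0.019, Q < K, reaction proceeds forward (toward products)

Q = ([SO₃]^2) / ([SO₂]^2 × [O₂])
  = ((0.63)^2) / ((2.8)^2·(2.62)) = 0.3969/20.541 = 0.01932
Since Q = 0.01932 < Kc = 6.11, the reaction proceeds forward (toward products) to reach equilibrium.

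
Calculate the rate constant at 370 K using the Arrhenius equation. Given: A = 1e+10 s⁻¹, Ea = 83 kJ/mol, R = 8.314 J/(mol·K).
1.91e-02 s⁻¹

k = A·exp(-Ea/(R·T)) = 1e+10·exp(-83000/(8.314·370)) = 1e+10·exp(-26.9815) = 1e+10·1.9146e-12 = 1.91e-02 s⁻¹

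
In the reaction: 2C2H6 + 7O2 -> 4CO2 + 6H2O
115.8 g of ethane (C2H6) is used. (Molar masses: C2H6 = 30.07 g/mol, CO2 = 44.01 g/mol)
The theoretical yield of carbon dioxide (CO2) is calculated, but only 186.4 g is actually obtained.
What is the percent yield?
Moles of C2H6 = 115.8 g ÷ 30.07 g/mol = 3.85101 mol
Mole ratio: 4 mol CO2 / 2 mol C2H6
Moles of CO2 = 3.85101 × (4/2) = 7.70203 mol
Theoretical yield = 7.70203 mol × 44.01 g/mol = 338.97 g
Actual yield = 186.4 g
Percent yield = (186.4 / 338.97) × 100% = 55.0%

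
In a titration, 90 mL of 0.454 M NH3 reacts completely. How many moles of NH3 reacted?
Moles = Molarity × Volume (L)
Moles = 0.454 M × 0.09 L = 0.04086 mol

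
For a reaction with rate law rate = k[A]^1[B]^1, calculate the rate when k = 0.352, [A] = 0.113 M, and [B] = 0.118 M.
0.004694 M/s

rate = k·[A]^1·[B]^1 = 0.352·(0.113)^1·(0.118)^1 = 0.352·0.113·0.118 = 0.004694 M/s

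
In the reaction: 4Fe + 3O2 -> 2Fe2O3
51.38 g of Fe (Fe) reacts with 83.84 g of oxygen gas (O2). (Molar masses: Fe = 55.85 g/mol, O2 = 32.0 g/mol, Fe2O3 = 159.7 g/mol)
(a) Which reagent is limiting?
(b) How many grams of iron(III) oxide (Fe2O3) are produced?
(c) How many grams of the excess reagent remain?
(a) Fe, (b) 73.46 g, (c) 61.76 g

Moles of Fe = 51.38 g ÷ 55.85 g/mol = 0.919964 mol
Moles of O2 = 83.84 g ÷ 32.0 g/mol = 2.62 mol
Moles ÷ coefficient: Fe: 0.919964/4 = 0.23, O2: 2.62/3 = 0.8733
(a) Fe has the smaller value, so Fe is the limiting reagent.
(b) Moles of Fe2O3 = 0.919964 mol Fe × (2/4) = 0.459982 mol; mass = 0.459982 mol × 159.7 g/mol = 73.46 g
(c) O2 consumed = 0.919964 × (3/4) = 0.689973 mol; remaining = 2.62 − 0.689973 = 1.93003 mol; mass = 1.93003 mol × 32.0 g/mol = 61.76 g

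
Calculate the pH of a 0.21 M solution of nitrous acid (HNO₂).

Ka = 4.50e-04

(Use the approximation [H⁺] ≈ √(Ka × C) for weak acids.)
pH = 2.01

[H⁺] = √(Ka × C) = √(4.50e-04 × 0.21) = 9.7211e-03. pH = -log(9.7211e-03)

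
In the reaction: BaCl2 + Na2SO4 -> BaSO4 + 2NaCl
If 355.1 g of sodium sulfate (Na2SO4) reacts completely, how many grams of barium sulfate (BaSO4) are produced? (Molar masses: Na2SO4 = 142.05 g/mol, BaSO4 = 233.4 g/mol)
Moles of Na2SO4 = 355.1 g ÷ 142.05 g/mol = 2.49982 mol
Mole ratio: 1 mol BaSO4 / 1 mol Na2SO4
Moles of BaSO4 = 2.49982 × (1/1) = 2.49982 mol
Mass of BaSO4 = 2.49982 mol × 233.4 g/mol = 583.5 g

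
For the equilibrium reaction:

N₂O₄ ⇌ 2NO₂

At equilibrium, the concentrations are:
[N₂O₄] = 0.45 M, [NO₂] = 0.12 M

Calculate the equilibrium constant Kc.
K_c = 0.0320

Kc = ([NO₂]^2) / ([N₂O₄])
   = ((0.12)^2) / ((0.45))
   = 0.0144 / 0.45 = 0.0320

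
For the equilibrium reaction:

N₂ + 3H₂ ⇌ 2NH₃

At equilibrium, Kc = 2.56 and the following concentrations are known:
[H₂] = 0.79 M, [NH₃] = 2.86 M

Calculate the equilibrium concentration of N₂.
[N₂] = 6.4805 M

Kc = ([NH₃]^2) / ([N₂] × [H₂]^3) = 2.56
[N₂]^1 = (product terms)/(Kc · other reactant terms) = 8.1796 / (2.56 · 0.49304) = 6.4805
[N₂] = 6.4805 M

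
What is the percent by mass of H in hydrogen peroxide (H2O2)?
Mass of H in formula = 1.008 × 2 = 2.016 g/mol
Molar mass = 34.02 g/mol
% H = (2.016/34.02) × 100% = 5.93%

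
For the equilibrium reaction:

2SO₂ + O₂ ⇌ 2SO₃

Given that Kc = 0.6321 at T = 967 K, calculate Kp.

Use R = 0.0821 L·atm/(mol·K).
K_p = 0.0080

Δn = (moles gaseous products) − (moles gaseous reactants) = -1
T = 967 K; RT = 0.0821 × 967 = 79.3907
Kp = Kc·(RT)^Δn = 0.6321 × (79.3907)^-1 = 0.6321 × 0.0125959 = 0.0080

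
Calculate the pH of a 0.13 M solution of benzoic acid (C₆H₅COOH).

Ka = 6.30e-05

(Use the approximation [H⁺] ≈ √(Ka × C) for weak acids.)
pH = 2.54

[H⁺] = √(Ka × C) = √(6.30e-05 × 0.13) = 2.8618e-03. pH = -log(2.8618e-03)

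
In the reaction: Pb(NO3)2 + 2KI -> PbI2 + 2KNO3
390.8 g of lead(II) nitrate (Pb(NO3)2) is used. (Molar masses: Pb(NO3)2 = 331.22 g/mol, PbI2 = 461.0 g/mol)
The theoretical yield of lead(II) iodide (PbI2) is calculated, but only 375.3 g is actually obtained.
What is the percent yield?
Moles of Pb(NO3)2 = 390.8 g ÷ 331.22 g/mol = 1.17988 mol
Mole ratio: 1 mol PbI2 / 1 mol Pb(NO3)2
Moles of PbI2 = 1.17988 × (1/1) = 1.17988 mol
Theoretical yield = 1.17988 mol × 461.0 g/mol = 543.92 g
Actual yield = 375.3 g
Percent yield = (375.3 / 543.92) × 100% = 69.0%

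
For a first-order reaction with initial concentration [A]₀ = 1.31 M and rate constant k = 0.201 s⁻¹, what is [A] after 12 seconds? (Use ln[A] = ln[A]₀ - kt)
0.1174 M

ln[A] = ln[A]₀ - k·t = ln(1.31) - (0.201)·(12) = 0.2700 - 2.4120 = -2.1420
[A] = e^(-2.1420) = 0.1174 M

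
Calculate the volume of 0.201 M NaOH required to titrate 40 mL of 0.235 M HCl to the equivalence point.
V_{base} = 46.8 mL

At equivalence: moles acid = moles base.
moles HCl = 0.235 M × 0.04 L = 0.0094 mol
V_NaOH = 0.0094 mol ÷ 0.201 M = 0.04677 L = 46.8 mL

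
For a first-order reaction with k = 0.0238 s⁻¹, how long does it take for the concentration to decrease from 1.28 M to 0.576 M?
33.55 s

From ln[A] = ln[A]₀ - k·t: t = ln([A]₀/[A])/k = ln(1.28/0.576)/0.0238 = ln(2.2222)/0.0238 = 0.7985/0.0238 = 33.55 s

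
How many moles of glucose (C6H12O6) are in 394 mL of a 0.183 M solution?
Moles = Molarity × Volume (L)
Moles = 0.183 M × 0.394 L = 0.0721 mol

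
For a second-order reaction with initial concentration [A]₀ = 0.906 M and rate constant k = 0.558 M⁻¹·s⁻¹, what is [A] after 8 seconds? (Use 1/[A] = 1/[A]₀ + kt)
0.1796 M

1/[A] = 1/[A]₀ + k·t = 1/0.906 + (0.558)·(8) = 1.1038 + 4.4640 = 5.5678
[A] = 1/5.5678 = 0.1796 M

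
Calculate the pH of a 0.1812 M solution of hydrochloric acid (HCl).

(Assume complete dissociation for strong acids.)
pH = 0.74

[H⁺] = 0.1812 M for strong acid. pH = -log[H⁺] = -log(0.1812)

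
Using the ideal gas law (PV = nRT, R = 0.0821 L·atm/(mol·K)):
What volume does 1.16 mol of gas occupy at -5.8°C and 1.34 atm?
T = -5.8°C + 273.15 = 267.35 K
V = nRT/P = (1.16 × 0.0821 × 267.35) / 1.34
V = 19.00 L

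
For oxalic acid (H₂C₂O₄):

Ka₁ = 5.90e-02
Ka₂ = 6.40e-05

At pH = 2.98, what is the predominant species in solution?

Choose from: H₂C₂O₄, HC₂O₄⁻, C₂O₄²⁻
HC₂O₄⁻

pKa1 = 1.23, pKa2 = 4.19. Each pKa is the crossover between adjacent species; pH = 2.98 lies in the region where HC₂O₄⁻ predominates.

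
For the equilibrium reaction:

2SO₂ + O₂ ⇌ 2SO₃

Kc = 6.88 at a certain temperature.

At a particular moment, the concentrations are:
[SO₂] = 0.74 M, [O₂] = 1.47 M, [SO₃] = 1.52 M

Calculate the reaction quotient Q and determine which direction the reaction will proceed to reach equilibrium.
Q = 2.870, Q < K, reaction proceeds forward (toward products)

Q = ([SO₃]^2) / ([SO₂]^2 × [O₂])
  = ((1.52)^2) / ((0.74)^2·(1.47)) = 2.3104/0.80497 = 2.87
Since Q = 2.87 < Kc = 6.88, the reaction proceeds forward (toward products) to reach equilibrium.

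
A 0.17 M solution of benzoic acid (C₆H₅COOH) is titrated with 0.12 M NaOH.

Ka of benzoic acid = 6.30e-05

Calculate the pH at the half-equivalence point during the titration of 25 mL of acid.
pH = pKa = 4.20

At the half-equivalence point, [HA] = [A⁻], so by Henderson–Hasselbalch pH = pKa + log(1) = pKa.
pKa = −log(6.30e-05) = 4.20.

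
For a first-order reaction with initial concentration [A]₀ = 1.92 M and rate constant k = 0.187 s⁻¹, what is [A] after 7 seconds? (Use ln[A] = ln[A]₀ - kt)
0.5186 M

ln[A] = ln[A]₀ - k·t = ln(1.92) - (0.187)·(7) = 0.6523 - 1.3090 = -0.6567
[A] = e^(-0.6567) = 0.5186 M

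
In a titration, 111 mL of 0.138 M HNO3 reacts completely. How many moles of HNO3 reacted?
Moles = Molarity × Volume (L)
Moles = 0.138 M × 0.111 L = 0.01532 mol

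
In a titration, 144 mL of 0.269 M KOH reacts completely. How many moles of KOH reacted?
Moles = Molarity × Volume (L)
Moles = 0.269 M × 0.144 L = 0.03874 mol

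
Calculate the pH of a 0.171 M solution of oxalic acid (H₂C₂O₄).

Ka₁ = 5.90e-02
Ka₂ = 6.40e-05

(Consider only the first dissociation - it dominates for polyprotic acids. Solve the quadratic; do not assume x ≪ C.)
pH = 1.12

x² + Ka₁·x − Ka₁·C = 0 with Ka₁ = 5.90e-02, C = 0.171.
x = (−Ka₁ + √(Ka₁² + 4·Ka₁·C))/2 = 7.5186e-02 M, so pH = 1.12.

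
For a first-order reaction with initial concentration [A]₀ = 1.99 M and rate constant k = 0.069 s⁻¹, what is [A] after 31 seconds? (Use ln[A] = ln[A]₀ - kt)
0.2344 M

ln[A] = ln[A]₀ - k·t = ln(1.99) - (0.069)·(31) = 0.6881 - 2.1390 = -1.4509
[A] = e^(-1.4509) = 0.2344 M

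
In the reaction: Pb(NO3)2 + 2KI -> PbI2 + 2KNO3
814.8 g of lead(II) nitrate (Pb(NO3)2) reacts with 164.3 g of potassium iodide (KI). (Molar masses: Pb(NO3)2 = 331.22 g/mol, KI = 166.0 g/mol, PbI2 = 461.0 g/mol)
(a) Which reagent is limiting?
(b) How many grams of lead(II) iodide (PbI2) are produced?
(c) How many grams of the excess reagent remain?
(a) KI, (b) 228.1 g, (c) 650.9 g

Moles of Pb(NO3)2 = 814.8 g ÷ 331.22 g/mol = 2.46 mol
Moles of KI = 164.3 g ÷ 166.0 g/mol = 0.989759 mol
Moles ÷ coefficient: Pb(NO3)2: 2.46/1 = 2.46, KI: 0.989759/2 = 0.4949
(a) KI has the smaller value, so KI is the limiting reagent.
(b) Moles of PbI2 = 0.989759 mol KI × (1/2) = 0.49488 mol; mass = 0.49488 mol × 461.0 g/mol = 228.1 g
(c) Pb(NO3)2 consumed = 0.989759 × (1/2) = 0.49488 mol; remaining = 2.46 − 0.49488 = 1.96512 mol; mass = 1.96512 mol × 331.22 g/mol = 650.9 g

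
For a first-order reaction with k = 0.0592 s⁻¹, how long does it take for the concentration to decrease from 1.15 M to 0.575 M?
11.71 s

From ln[A] = ln[A]₀ - k·t: t = ln([A]₀/[A])/k = ln(1.15/0.575)/0.0592 = ln(2.0000)/0.0592 = 0.6931/0.0592 = 11.71 s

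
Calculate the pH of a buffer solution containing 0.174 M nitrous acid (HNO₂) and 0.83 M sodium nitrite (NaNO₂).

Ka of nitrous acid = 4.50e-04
pH = 4.03

pKa = -log(4.50e-04) = 3.35. pH = pKa + log([A⁻]/[HA]) = 3.35 + log(0.83/0.174)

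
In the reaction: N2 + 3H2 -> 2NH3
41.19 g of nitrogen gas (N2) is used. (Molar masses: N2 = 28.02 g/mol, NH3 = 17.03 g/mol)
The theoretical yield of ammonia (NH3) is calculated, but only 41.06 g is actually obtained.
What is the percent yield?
Moles of N2 = 41.19 g ÷ 28.02 g/mol = 1.47002 mol
Mole ratio: 2 mol NH3 / 1 mol N2
Moles of NH3 = 1.47002 × (2/1) = 2.94004 mol
Theoretical yield = 2.94004 mol × 17.03 g/mol = 50.069 g
Actual yield = 41.06 g
Percent yield = (41.06 / 50.069) × 100% = 82.0%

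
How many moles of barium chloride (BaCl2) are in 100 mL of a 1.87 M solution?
Moles = Molarity × Volume (L)
Moles = 1.87 M × 0.1 L = 0.187 mol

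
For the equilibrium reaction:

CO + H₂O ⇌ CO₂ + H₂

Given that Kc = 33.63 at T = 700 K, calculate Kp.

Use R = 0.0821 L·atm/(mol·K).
K_p = 33.6300

Δn = (moles gaseous products) − (moles gaseous reactants) = 0
T = 700 K; RT = 0.0821 × 700 = 57.47
Kp = Kc·(RT)^Δn = 33.63 × (57.47)^0 = 33.63 × 1 = 33.6300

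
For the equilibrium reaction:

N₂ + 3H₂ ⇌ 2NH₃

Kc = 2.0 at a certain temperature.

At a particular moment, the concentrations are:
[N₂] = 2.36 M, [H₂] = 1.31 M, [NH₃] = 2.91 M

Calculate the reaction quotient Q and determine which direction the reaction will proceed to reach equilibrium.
Q = 1.596, Q < K, reaction proceeds forward (toward products)

Q = ([NH₃]^2) / ([N₂] × [H₂]^3)
  = ((2.91)^2) / ((2.36)·(1.31)^3) = 8.4681/5.3055 = 1.596
Since Q = 1.596 < Kc = 2.0, the reaction proceeds forward (toward products) to reach equilibrium.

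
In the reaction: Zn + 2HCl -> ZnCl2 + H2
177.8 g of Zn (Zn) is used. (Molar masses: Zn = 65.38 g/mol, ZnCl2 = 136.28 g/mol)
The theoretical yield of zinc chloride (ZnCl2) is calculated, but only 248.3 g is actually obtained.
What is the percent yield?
Moles of Zn = 177.8 g ÷ 65.38 g/mol = 2.71949 mol
Mole ratio: 1 mol ZnCl2 / 1 mol Zn
Moles of ZnCl2 = 2.71949 × (1/1) = 2.71949 mol
Theoretical yield = 2.71949 mol × 136.28 g/mol = 370.61 g
Actual yield = 248.3 g
Percent yield = (248.3 / 370.61) × 100% = 67.0%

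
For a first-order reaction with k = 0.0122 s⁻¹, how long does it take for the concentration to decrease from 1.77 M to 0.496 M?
104.28 s

From ln[A] = ln[A]₀ - k·t: t = ln([A]₀/[A])/k = ln(1.77/0.496)/0.0122 = ln(3.5685)/0.0122 = 1.2722/0.0122 = 104.28 s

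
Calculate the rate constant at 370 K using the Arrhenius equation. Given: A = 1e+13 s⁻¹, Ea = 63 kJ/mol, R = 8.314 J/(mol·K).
1.28e+04 s⁻¹

k = A·exp(-Ea/(R·T)) = 1e+13·exp(-63000/(8.314·370)) = 1e+13·exp(-20.4799) = 1e+13·1.2755e-09 = 1.28e+04 s⁻¹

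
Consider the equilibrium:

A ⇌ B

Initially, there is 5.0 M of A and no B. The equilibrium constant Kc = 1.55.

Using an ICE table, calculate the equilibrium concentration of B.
[B] = 3.039 M

ICE: [A] = 5.0 − x, [B] = x.
Kc = x/(5.0 − x) = 1.55 ⇒ x = 1.55·5.0/(1 + 1.55) = 7.75/2.55 = 3.039.
[B] = x = 3.039 M.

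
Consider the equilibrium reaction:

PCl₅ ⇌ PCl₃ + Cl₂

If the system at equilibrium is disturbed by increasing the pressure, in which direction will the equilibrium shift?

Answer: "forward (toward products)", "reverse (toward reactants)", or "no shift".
reverse (toward reactants)

Apply Le Chatelier's principle: system shifts to counteract the change.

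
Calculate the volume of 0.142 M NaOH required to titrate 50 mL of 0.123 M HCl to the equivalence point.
V_{base} = 43.3 mL

At equivalence: moles acid = moles base.
moles HCl = 0.123 M × 0.05 L = 0.00615 mol
V_NaOH = 0.00615 mol ÷ 0.142 M = 0.04331 L = 43.3 mL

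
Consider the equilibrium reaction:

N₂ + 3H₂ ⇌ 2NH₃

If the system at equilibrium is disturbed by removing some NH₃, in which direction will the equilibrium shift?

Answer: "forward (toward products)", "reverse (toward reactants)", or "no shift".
forward (toward products)

Apply Le Chatelier's principle: system shifts to counteract the change.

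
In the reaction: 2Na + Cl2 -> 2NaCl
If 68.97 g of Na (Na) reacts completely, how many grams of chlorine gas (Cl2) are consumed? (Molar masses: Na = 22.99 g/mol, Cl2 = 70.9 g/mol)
Moles of Na = 68.97 g ÷ 22.99 g/mol = 3 mol
Mole ratio: 1 mol Cl2 / 2 mol Na
Moles of Cl2 = 3 × (1/2) = 1.5 mol
Mass of Cl2 = 1.5 mol × 70.9 g/mol = 106.4 g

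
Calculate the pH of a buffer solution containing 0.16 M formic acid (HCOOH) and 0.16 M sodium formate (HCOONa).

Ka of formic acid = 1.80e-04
pH = 3.74

pKa = -log(1.80e-04) = 3.74. pH = pKa + log([A⁻]/[HA]) = 3.74 + log(0.16/0.16)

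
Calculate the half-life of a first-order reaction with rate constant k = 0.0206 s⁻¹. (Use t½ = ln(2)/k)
33.65 s

t½ = ln(2)/k = 0.6931/0.0206 = 33.65 s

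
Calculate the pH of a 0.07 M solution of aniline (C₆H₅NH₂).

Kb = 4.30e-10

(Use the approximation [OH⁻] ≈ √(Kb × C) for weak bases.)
pH = 8.74

[OH⁻] = √(Kb × C) = √(4.30e-10 × 0.07) = 5.4863e-06. pOH = 5.26, pH = 14 - pOH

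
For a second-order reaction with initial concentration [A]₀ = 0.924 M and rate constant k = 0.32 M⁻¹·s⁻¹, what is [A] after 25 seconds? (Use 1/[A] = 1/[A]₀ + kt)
0.1101 M

1/[A] = 1/[A]₀ + k·t = 1/0.924 + (0.32)·(25) = 1.0823 + 8.0000 = 9.0823
[A] = 1/9.0823 = 0.1101 M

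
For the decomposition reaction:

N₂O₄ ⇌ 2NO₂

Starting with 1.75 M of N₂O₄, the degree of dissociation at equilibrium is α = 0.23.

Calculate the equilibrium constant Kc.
K_c = 0.4809

x = α·[A]₀ = 0.23 × 1.75 = 0.4025 M dissociated.
At eq: [N₂O₄] = 1.75 − 0.4025 = 1.348 M; [NO₂] = 2x = 0.805 M.
Kc = [NO₂]²/[N₂O₄] = (0.805)²/1.348 = 0.4809.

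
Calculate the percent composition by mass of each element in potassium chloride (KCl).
K: 52.45%, Cl: 47.55%

Molar mass of KCl = 74.55 g/mol
% K = (1 × 39.1) / 74.55 × 100% = 39.1 / 74.55 × 100% = 52.45%
% Cl = (1 × 35.45) / 74.55 × 100% = 35.45 / 74.55 × 100% = 47.55%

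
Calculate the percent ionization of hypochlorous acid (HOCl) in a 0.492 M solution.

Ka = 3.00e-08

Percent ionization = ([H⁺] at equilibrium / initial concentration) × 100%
Percent ionization = 0.0247%

Let x = [H⁺]. Ka = x²/(C - x) ⇒ x² + (3.00e-08)x - (3.00e-08)(0.492) = 0. x = 1.2148e-04. Percent = (1.2148e-04/0.492) × 100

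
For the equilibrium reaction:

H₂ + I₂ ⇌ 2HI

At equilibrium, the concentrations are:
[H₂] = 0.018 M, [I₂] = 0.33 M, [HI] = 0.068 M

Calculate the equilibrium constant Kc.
K_c = 0.7785

Kc = ([HI]^2) / ([H₂] × [I₂])
   = ((0.068)^2) / ((0.018)·(0.33))
   = 0.004624 / 0.00594 = 0.7785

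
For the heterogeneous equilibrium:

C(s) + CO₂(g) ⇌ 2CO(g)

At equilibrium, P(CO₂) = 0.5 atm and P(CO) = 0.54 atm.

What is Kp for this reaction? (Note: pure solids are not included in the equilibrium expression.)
K_p = 0.583

Solid C is excluded.
Kp = P(CO)²/P(CO₂) = (0.54)²/0.5 = 0.2916/0.5 = 0.583.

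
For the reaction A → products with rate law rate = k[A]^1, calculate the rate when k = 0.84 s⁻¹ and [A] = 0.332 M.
0.2789 M/s

rate = k·[A]^1 = 0.84·(0.332)^1 = 0.84·0.332 = 0.2789 M/s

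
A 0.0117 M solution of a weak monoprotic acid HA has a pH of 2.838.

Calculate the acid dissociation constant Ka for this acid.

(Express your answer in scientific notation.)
K_a = 2.06e-04

[H⁺] = 10^(−pH) = 10^(−2.838) = 1.452e-03 M. For HA ⇌ H⁺ + A⁻, Ka = x²/(C − x) = (1.452e-03)²/(0.0117 − 1.452e-03) = 2.06e-04.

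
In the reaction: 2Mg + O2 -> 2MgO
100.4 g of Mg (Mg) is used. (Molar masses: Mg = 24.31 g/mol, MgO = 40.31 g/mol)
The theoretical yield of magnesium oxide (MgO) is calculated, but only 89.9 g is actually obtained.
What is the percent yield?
Moles of Mg = 100.4 g ÷ 24.31 g/mol = 4.12999 mol
Mole ratio: 2 mol MgO / 2 mol Mg
Moles of MgO = 4.12999 × (2/2) = 4.12999 mol
Theoretical yield = 4.12999 mol × 40.31 g/mol = 166.48 g
Actual yield = 89.9 g
Percent yield = (89.9 / 166.48) × 100% = 54.0%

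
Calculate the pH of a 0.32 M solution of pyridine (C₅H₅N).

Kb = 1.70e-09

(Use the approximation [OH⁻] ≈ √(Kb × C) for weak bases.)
pH = 9.37

[OH⁻] = √(Kb × C) = √(1.70e-09 × 0.32) = 2.3324e-05. pOH = 4.63, pH = 14 - pOH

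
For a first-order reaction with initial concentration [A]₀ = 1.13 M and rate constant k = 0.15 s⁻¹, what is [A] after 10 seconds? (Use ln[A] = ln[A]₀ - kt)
0.2521 M

ln[A] = ln[A]₀ - k·t = ln(1.13) - (0.15)·(10) = 0.1222 - 1.5000 = -1.3778
[A] = e^(-1.3778) = 0.2521 M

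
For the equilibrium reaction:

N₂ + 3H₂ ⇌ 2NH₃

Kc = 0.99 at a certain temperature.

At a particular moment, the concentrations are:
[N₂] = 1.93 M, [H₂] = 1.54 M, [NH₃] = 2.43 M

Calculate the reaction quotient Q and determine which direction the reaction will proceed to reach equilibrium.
Q = 0.838, Q < K, reaction proceeds forward (toward products)

Q = ([NH₃]^2) / ([N₂] × [H₂]^3)
  = ((2.43)^2) / ((1.93)·(1.54)^3) = 5.9049/7.0489 = 0.8377
Since Q = 0.8377 < Kc = 0.99, the reaction proceeds forward (toward products) to reach equilibrium.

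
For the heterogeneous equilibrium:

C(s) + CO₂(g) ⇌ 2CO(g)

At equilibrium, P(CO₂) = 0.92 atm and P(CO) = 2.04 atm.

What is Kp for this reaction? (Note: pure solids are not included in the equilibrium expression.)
K_p = 4.523

Solid C is excluded.
Kp = P(CO)²/P(CO₂) = (2.04)²/0.92 = 4.162/0.92 = 4.523.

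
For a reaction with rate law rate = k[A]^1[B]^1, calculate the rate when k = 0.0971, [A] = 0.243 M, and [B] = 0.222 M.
0.005238 M/s

rate = k·[A]^1·[B]^1 = 0.0971·(0.243)^1·(0.222)^1 = 0.0971·0.243·0.222 = 0.005238 M/s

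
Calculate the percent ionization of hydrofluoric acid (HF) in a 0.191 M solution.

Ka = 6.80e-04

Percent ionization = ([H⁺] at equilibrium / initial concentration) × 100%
Percent ionization = 5.79%

Let x = [H⁺]. Ka = x²/(C - x) ⇒ x² + (6.80e-04)x - (6.80e-04)(0.191) = 0. x = 1.1062e-02. Percent = (1.1062e-02/0.191) × 100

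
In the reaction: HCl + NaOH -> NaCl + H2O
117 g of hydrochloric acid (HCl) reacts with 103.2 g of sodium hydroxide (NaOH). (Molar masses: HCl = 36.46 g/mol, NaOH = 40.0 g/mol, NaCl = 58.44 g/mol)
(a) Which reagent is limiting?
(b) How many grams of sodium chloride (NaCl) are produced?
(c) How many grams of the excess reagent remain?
(a) NaOH, (b) 150.8 g, (c) 22.93 g

Moles of HCl = 117 g ÷ 36.46 g/mol = 3.209 mol
Moles of NaOH = 103.2 g ÷ 40.0 g/mol = 2.58 mol
Moles ÷ coefficient: HCl: 3.209/1 = 3.209, NaOH: 2.58/1 = 2.58
(a) NaOH has the smaller value, so NaOH is the limiting reagent.
(b) Moles of NaCl = 2.58 mol NaOH × (1/1) = 2.58 mol; mass = 2.58 mol × 58.44 g/mol = 150.8 g
(c) HCl consumed = 2.58 × (1/1) = 2.58 mol; remaining = 3.209 − 2.58 = 0.628996 mol; mass = 0.628996 mol × 36.46 g/mol = 22.93 g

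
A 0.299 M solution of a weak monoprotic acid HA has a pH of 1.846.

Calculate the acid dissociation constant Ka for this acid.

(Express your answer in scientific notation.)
K_a = 7.14e-04

[H⁺] = 10^(−pH) = 10^(−1.846) = 1.426e-02 M. For HA ⇌ H⁺ + A⁻, Ka = x²/(C − x) = (1.426e-02)²/(0.299 − 1.426e-02) = 7.14e-04.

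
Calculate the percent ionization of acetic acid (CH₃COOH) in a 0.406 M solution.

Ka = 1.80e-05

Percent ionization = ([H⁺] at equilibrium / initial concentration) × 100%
Percent ionization = 0.664%

Let x = [H⁺]. Ka = x²/(C - x) ⇒ x² + (1.80e-05)x - (1.80e-05)(0.406) = 0. x = 2.6943e-03. Percent = (2.6943e-03/0.406) × 100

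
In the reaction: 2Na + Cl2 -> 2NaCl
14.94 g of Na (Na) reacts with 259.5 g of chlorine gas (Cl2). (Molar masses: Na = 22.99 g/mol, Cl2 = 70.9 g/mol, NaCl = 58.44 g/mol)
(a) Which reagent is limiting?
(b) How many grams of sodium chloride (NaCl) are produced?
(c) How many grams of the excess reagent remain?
(a) Na, (b) 37.98 g, (c) 236.5 g

Moles of Na = 14.94 g ÷ 22.99 g/mol = 0.649848 mol
Moles of Cl2 = 259.5 g ÷ 70.9 g/mol = 3.66008 mol
Moles ÷ coefficient: Na: 0.649848/2 = 0.3249, Cl2: 3.66008/1 = 3.66
(a) Na has the smaller value, so Na is the limiting reagent.
(b) Moles of NaCl = 0.649848 mol Na × (2/2) = 0.649848 mol; mass = 0.649848 mol × 58.44 g/mol = 37.98 g
(c) Cl2 consumed = 0.649848 × (1/2) = 0.324924 mol; remaining = 3.66008 − 0.324924 = 3.33516 mol; mass = 3.33516 mol × 70.9 g/mol = 236.5 g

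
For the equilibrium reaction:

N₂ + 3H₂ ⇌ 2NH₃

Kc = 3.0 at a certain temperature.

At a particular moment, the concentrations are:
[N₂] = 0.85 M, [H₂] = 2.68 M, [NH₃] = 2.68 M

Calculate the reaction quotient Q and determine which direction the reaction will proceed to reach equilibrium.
Q = 0.439, Q < K, reaction proceeds forward (toward products)

Q = ([NH₃]^2) / ([N₂] × [H₂]^3)
  = ((2.68)^2) / ((0.85)·(2.68)^3) = 7.1824/16.362 = 0.439
Since Q = 0.439 < Kc = 3.0, the reaction proceeds forward (toward products) to reach equilibrium.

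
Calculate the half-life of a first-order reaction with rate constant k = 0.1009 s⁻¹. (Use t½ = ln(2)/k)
6.87 s

t½ = ln(2)/k = 0.6931/0.1009 = 6.87 s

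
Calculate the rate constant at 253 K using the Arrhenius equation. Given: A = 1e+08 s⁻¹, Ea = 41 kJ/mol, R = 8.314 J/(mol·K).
3.43e-01 s⁻¹

k = A·exp(-Ea/(R·T)) = 1e+08·exp(-41000/(8.314·253)) = 1e+08·exp(-19.4919) = 1e+08·3.4260e-09 = 3.43e-01 s⁻¹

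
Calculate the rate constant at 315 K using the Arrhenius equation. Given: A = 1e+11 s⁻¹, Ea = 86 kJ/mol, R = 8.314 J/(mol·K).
5.48e-04 s⁻¹

k = A·exp(-Ea/(R·T)) = 1e+11·exp(-86000/(8.314·315)) = 1e+11·exp(-32.8381) = 1e+11·5.4777e-15 = 5.48e-04 s⁻¹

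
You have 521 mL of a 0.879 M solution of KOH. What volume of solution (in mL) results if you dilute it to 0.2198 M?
Using M₁V₁ = M₂V₂:
0.879 × 521 = 0.2198 × V₂
V₂ = (0.879 × 521) / 0.2198 = 2084 mL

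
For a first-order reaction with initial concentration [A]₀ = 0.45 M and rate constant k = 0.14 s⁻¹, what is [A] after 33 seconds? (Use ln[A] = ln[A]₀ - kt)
0.0044 M

ln[A] = ln[A]₀ - k·t = ln(0.45) - (0.14)·(33) = -0.7985 - 4.6200 = -5.4185
[A] = e^(-5.4185) = 0.0044 M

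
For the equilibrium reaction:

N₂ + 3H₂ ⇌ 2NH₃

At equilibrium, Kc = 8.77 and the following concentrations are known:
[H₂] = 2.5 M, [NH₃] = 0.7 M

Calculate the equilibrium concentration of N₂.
[N₂] = 0.0036 M

Kc = ([NH₃]^2) / ([N₂] × [H₂]^3) = 8.77
[N₂]^1 = (product terms)/(Kc · other reactant terms) = 0.49 / (8.77 · 15.625) = 0.0035758
[N₂] = 0.0036 M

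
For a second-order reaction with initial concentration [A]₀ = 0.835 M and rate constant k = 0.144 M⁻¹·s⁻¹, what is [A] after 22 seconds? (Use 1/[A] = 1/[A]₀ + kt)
0.2291 M

1/[A] = 1/[A]₀ + k·t = 1/0.835 + (0.144)·(22) = 1.1976 + 3.1680 = 4.3656
[A] = 1/4.3656 = 0.2291 M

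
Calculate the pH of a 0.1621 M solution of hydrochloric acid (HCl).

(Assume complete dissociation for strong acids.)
pH = 0.79

[H⁺] = 0.1621 M for strong acid. pH = -log[H⁺] = -log(0.1621)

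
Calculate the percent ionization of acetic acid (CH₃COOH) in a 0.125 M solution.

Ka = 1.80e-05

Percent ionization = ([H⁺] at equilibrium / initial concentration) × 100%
Percent ionization = 1.19%

Let x = [H⁺]. Ka = x²/(C - x) ⇒ x² + (1.80e-05)x - (1.80e-05)(0.125) = 0. x = 1.4910e-03. Percent = (1.4910e-03/0.125) × 100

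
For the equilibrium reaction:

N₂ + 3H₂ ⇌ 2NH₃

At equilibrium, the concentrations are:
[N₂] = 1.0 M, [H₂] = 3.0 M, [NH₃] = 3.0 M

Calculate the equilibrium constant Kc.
K_c = 0.3333

Kc = ([NH₃]^2) / ([N₂] × [H₂]^3)
   = ((3.0)^2) / ((1.0)·(3.0)^3)
   = 9 / 27 = 0.3333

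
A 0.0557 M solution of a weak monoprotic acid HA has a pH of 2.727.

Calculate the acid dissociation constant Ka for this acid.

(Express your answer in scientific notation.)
K_a = 6.53e-05

[H⁺] = 10^(−pH) = 10^(−2.727) = 1.875e-03 M. For HA ⇌ H⁺ + A⁻, Ka = x²/(C − x) = (1.875e-03)²/(0.0557 − 1.875e-03) = 6.53e-05.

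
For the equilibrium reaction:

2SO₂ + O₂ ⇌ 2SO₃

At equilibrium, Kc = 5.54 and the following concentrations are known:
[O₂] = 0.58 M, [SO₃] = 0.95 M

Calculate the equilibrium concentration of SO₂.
[SO₂] = 0.5300 M

Kc = ([SO₃]^2) / ([SO₂]^2 × [O₂]) = 5.54
[SO₂]^2 = (product terms)/(Kc · other reactant terms) = 0.9025 / (5.54 · 0.58) = 0.28087
[SO₂] = (0.28087)^(1/2) = 0.5300 M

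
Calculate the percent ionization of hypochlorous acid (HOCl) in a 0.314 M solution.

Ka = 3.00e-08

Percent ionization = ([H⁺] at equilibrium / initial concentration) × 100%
Percent ionization = 0.0309%

Let x = [H⁺]. Ka = x²/(C - x) ⇒ x² + (3.00e-08)x - (3.00e-08)(0.314) = 0. x = 9.7042e-05. Percent = (9.7042e-05/0.314) × 100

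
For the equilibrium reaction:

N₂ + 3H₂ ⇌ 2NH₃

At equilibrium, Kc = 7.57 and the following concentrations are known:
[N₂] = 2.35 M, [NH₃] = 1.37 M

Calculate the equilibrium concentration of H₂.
[H₂] = 0.4725 M

Kc = ([NH₃]^2) / ([N₂] × [H₂]^3) = 7.57
[H₂]^3 = (product terms)/(Kc · other reactant terms) = 1.8769 / (7.57 · 2.35) = 0.10551
[H₂] = (0.10551)^(1/3) = 0.4725 M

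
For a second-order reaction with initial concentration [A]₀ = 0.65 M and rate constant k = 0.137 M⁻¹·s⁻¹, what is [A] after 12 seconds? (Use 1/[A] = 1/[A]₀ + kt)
0.3142 M

1/[A] = 1/[A]₀ + k·t = 1/0.65 + (0.137)·(12) = 1.5385 + 1.6440 = 3.1825
[A] = 1/3.1825 = 0.3142 M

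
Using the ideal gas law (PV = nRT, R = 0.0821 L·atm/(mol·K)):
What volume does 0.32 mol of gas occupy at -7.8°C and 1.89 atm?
T = -7.8°C + 273.15 = 265.35 K
V = nRT/P = (0.32 × 0.0821 × 265.35) / 1.89
V = 3.69 L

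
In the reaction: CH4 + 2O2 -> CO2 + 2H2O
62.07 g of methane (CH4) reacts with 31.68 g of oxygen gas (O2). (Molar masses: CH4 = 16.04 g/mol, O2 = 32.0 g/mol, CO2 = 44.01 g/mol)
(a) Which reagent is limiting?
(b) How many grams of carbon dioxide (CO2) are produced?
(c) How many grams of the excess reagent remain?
(a) O2, (b) 21.78 g, (c) 54.13 g

Moles of CH4 = 62.07 g ÷ 16.04 g/mol = 3.8697 mol
Moles of O2 = 31.68 g ÷ 32.0 g/mol = 0.99 mol
Moles ÷ coefficient: CH4: 3.8697/1 = 3.87, O2: 0.99/2 = 0.495
(a) O2 has the smaller value, so O2 is the limiting reagent.
(b) Moles of CO2 = 0.99 mol O2 × (1/2) = 0.495 mol; mass = 0.495 mol × 44.01 g/mol = 21.78 g
(c) CH4 consumed = 0.99 × (1/2) = 0.495 mol; remaining = 3.8697 − 0.495 = 3.3747 mol; mass = 3.3747 mol × 16.04 g/mol = 54.13 g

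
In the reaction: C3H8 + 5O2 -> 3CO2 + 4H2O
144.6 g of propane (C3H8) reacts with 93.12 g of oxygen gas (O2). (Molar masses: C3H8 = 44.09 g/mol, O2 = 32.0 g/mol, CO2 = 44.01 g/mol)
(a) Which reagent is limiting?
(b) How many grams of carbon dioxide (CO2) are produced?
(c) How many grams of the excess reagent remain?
(a) O2, (b) 76.84 g, (c) 118.9 g

Moles of C3H8 = 144.6 g ÷ 44.09 g/mol = 3.27966 mol
Moles of O2 = 93.12 g ÷ 32.0 g/mol = 2.91 mol
Moles ÷ coefficient: C3H8: 3.27966/1 = 3.28, O2: 2.91/5 = 0.582
(a) O2 has the smaller value, so O2 is the limiting reagent.
(b) Moles of CO2 = 2.91 mol O2 × (3/5) = 1.746 mol; mass = 1.746 mol × 44.01 g/mol = 76.84 g
(c) C3H8 consumed = 2.91 × (1/5) = 0.582 mol; remaining = 3.27966 − 0.582 = 2.69766 mol; mass = 2.69766 mol × 44.09 g/mol = 118.9 g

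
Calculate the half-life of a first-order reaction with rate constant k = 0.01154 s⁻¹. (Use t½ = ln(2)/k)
60.06 s

t½ = ln(2)/k = 0.6931/0.01154 = 60.06 s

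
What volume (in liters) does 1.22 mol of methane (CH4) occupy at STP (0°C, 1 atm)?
At STP, 1 mol of gas occupies 22.4 L
Volume = 1.22 mol × 22.4 L/mol = 27.33 L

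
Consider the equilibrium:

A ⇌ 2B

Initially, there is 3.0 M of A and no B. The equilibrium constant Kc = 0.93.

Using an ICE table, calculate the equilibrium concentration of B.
[B] = 1.454 M

ICE: [A] = 3.0 − x, [B] = 2x.
Kc = (2x)²/(3.0 − x) = 0.93 ⇒ 4x² + 0.93x − 2.79 = 0.
x = (−0.93 + √(0.93² + 4·4·2.79))/(2·4) = (−0.93 + √45.505)/8 = 0.72697.
[B] = 2x = 1.454 M.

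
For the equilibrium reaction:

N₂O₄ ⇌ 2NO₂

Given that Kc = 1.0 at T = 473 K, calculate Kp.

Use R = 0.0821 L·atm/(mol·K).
K_p = 38.8333

Δn = (moles gaseous products) − (moles gaseous reactants) = 1
T = 473 K; RT = 0.0821 × 473 = 38.8333
Kp = Kc·(RT)^Δn = 1.0 × (38.8333)^1 = 1.0 × 38.8333 = 38.8333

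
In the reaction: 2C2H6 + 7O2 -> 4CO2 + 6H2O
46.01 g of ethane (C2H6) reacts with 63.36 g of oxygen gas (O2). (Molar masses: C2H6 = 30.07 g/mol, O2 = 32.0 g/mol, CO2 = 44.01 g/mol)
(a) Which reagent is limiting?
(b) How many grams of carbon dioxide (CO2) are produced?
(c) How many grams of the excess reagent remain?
(a) O2, (b) 49.79 g, (c) 29 g

Moles of C2H6 = 46.01 g ÷ 30.07 g/mol = 1.5301 mol
Moles of O2 = 63.36 g ÷ 32.0 g/mol = 1.98 mol
Moles ÷ coefficient: C2H6: 1.5301/2 = 0.765, O2: 1.98/7 = 0.2829
(a) O2 has the smaller value, so O2 is the limiting reagent.
(b) Moles of CO2 = 1.98 mol O2 × (4/7) = 1.13143 mol; mass = 1.13143 mol × 44.01 g/mol = 49.79 g
(c) C2H6 consumed = 1.98 × (2/7) = 0.565714 mol; remaining = 1.5301 − 0.565714 = 0.964382 mol; mass = 0.964382 mol × 30.07 g/mol = 29 g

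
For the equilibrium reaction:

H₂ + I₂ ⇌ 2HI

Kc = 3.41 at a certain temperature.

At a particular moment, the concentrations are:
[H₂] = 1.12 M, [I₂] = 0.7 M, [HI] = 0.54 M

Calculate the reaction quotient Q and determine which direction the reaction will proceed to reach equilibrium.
Q = 0.372, Q < K, reaction proceeds forward (toward products)

Q = ([HI]^2) / ([H₂] × [I₂])
  = ((0.54)^2) / ((1.12)·(0.7)) = 0.2916/0.784 = 0.3719
Since Q = 0.3719 < Kc = 3.41, the reaction proceeds forward (toward products) to reach equilibrium.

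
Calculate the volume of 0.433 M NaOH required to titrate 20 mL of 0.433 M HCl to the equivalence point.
V_{base} = 20.0 mL

At equivalence: moles acid = moles base.
moles HCl = 0.433 M × 0.02 L = 0.00866 mol
V_NaOH = 0.00866 mol ÷ 0.433 M = 0.02 L = 20.0 mL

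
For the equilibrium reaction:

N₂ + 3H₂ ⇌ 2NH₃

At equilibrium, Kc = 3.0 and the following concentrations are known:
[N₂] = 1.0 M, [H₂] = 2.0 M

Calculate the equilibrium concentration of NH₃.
[NH₃] = 4.8990 M

Kc = ([NH₃]^2) / ([N₂] × [H₂]^3) = 3.0
[NH₃]^2 = Kc · (reactant terms)/(other product terms) = 3.0 · 8 / 1 = 24
[NH₃] = (24)^(1/2) = 4.8990 M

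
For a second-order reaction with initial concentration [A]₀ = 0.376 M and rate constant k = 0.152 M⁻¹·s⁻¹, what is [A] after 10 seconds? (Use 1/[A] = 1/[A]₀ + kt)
0.2393 M

1/[A] = 1/[A]₀ + k·t = 1/0.376 + (0.152)·(10) = 2.6596 + 1.5200 = 4.1796
[A] = 1/4.1796 = 0.2393 M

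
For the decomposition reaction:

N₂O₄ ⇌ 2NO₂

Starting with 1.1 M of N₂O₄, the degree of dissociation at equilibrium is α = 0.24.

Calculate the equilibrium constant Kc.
K_c = 0.3335

x = α·[A]₀ = 0.24 × 1.1 = 0.264 M dissociated.
At eq: [N₂O₄] = 1.1 − 0.264 = 0.836 M; [NO₂] = 2x = 0.528 M.
Kc = [NO₂]²/[N₂O₄] = (0.528)²/0.836 = 0.3335.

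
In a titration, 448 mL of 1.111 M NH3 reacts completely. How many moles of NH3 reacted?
Moles = Molarity × Volume (L)
Moles = 1.111 M × 0.448 L = 0.4977 mol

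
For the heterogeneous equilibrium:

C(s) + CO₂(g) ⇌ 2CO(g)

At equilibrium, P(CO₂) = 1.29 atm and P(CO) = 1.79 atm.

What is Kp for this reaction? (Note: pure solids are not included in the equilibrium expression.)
K_p = 2.484

Solid C is excluded.
Kp = P(CO)²/P(CO₂) = (1.79)²/1.29 = 3.204/1.29 = 2.484.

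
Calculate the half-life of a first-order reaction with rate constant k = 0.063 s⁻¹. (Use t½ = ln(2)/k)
11.00 s

t½ = ln(2)/k = 0.6931/0.063 = 11.00 s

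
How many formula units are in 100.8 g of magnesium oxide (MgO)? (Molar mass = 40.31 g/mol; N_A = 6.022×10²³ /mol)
Moles = 100.8 g ÷ 40.31 g/mol = 2.50062 mol
Formula units = 2.50062 mol × 6.022×10²³ /mol = 1.506e+24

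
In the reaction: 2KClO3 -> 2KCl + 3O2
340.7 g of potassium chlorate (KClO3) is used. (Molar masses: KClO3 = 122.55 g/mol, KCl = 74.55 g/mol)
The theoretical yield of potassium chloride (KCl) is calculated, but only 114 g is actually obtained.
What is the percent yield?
Moles of KClO3 = 340.7 g ÷ 122.55 g/mol = 2.78009 mol
Mole ratio: 2 mol KCl / 2 mol KClO3
Moles of KCl = 2.78009 × (2/2) = 2.78009 mol
Theoretical yield = 2.78009 mol × 74.55 g/mol = 207.26 g
Actual yield = 114 g
Percent yield = (114 / 207.26) × 100% = 55.0%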